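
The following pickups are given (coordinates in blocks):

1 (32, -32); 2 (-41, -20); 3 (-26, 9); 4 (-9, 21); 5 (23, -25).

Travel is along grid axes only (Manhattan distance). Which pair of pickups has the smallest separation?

1 and 5

Pairwise distances:
1–5: 16 blocks
3–4: 29 blocks
2–3: 44 blocks
2–5: 69 blocks
2–4: 73 blocks
4–5: 78 blocks
3–5: 83 blocks
1–2: 85 blocks
1–4: 94 blocks
1–3: 99 blocks
Closest pair: 1–5 at 16 blocks.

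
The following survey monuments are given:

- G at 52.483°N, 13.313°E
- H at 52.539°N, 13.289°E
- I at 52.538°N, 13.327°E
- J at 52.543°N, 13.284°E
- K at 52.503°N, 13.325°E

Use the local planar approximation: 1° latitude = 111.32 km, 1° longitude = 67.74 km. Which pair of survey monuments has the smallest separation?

Pairwise distances:
G–H: 6.442 km
G–I: 6.196 km
G–J: 6.962 km
G–K: 2.370 km
H–I: 2.577 km
H–J: 0.559 km
H–K: 4.691 km
I–J: 2.966 km
I–K: 3.899 km
J–K: 5.248 km
Closest pair: H–J at 0.559 km.

H and J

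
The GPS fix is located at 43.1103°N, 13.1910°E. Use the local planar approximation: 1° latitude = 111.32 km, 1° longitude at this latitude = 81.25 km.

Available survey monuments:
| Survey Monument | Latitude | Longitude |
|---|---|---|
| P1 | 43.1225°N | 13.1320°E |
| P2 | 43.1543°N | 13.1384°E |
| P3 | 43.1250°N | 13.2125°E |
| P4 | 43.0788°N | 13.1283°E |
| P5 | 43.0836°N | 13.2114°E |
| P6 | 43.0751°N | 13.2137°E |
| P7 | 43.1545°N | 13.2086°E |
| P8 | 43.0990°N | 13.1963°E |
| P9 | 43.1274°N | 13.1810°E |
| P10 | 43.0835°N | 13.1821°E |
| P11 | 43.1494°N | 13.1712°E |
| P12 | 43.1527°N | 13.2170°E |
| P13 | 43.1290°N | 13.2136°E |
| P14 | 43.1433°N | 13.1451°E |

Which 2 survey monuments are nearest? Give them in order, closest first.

Distances from 43.1103°N, 13.1910°E:
P1: √((0.0122·111.32)² + (-0.0590·81.25)²) = √(1.844446 + 22.980039) = 4.9824 km
P2: √((0.0440·111.32)² + (-0.0526·81.25)²) = √(23.991188 + 18.264939) = 6.5005 km
P3: √((0.0147·111.32)² + (0.0215·81.25)²) = √(2.677818 + 3.051572) = 2.3936 km
P4: √((-0.0315·111.32)² + (-0.0627·81.25)²) = √(12.296103 + 25.952657) = 6.1846 km
P5: √((-0.0267·111.32)² + (0.0204·81.25)²) = √(8.834234 + 2.747306) = 3.4032 km
P6: √((-0.0352·111.32)² + (0.0227·81.25)²) = √(15.354360 + 3.401719) = 4.3308 km
P7: √((0.0442·111.32)² + (0.0176·81.25)²) = √(24.209785 + 2.044900) = 5.1239 km
P8: √((-0.0113·111.32)² + (0.0053·81.25)²) = √(1.582353 + 0.185438) = 1.3296 km
P9: √((0.0171·111.32)² + (-0.0100·81.25)²) = √(3.623586 + 0.660156) = 2.0697 km
P10: √((-0.0268·111.32)² + (-0.0089·81.25)²) = √(8.900532 + 0.522910) = 3.0698 km
P11: √((0.0391·111.32)² + (-0.0198·81.25)²) = √(18.945231 + 2.588077) = 4.6404 km
P12: √((0.0424·111.32)² + (0.0260·81.25)²) = √(22.278098 + 4.462656) = 5.1711 km
P13: √((0.0187·111.32)² + (0.0226·81.25)²) = √(4.333408 + 3.371814) = 2.7758 km
P14: √((0.0330·111.32)² + (-0.0459·81.25)²) = √(13.495043 + 13.908238) = 5.2348 km
Sorted: P8 (1.3296 km) < P9 (2.0697 km) < P3 (2.3936 km) < P13 (2.7758 km) < …

P8, P9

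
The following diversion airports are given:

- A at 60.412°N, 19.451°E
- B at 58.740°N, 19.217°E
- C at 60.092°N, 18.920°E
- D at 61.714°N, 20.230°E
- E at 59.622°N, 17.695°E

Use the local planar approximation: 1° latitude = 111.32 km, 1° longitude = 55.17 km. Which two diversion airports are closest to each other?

Pairwise distances:
A–C: 46.121 km
C–E: 85.469 km
B–E: 129.193 km
A–E: 130.841 km
A–D: 151.176 km
B–C: 151.394 km
A–B: 186.574 km
C–D: 194.488 km
D–E: 271.650 km
B–D: 335.750 km
Closest pair: A–C at 46.121 km.

A and C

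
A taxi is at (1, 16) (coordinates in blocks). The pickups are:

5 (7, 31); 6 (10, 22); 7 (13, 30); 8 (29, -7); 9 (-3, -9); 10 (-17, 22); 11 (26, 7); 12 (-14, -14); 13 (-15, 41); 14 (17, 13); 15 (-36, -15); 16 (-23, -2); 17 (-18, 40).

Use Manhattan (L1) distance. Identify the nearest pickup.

6

Distances from (1, 16):
5: |6| + |15| = 6 + 15 = 21 blocks
6: |9| + |6| = 9 + 6 = 15 blocks
7: |12| + |14| = 12 + 14 = 26 blocks
8: |28| + |-23| = 28 + 23 = 51 blocks
9: |-4| + |-25| = 4 + 25 = 29 blocks
10: |-18| + |6| = 18 + 6 = 24 blocks
11: |25| + |-9| = 25 + 9 = 34 blocks
12: |-15| + |-30| = 15 + 30 = 45 blocks
13: |-16| + |25| = 16 + 25 = 41 blocks
14: |16| + |-3| = 16 + 3 = 19 blocks
15: |-37| + |-31| = 37 + 31 = 68 blocks
16: |-24| + |-18| = 24 + 18 = 42 blocks
17: |-19| + |24| = 19 + 24 = 43 blocks
Minimum: 6 at 15 blocks.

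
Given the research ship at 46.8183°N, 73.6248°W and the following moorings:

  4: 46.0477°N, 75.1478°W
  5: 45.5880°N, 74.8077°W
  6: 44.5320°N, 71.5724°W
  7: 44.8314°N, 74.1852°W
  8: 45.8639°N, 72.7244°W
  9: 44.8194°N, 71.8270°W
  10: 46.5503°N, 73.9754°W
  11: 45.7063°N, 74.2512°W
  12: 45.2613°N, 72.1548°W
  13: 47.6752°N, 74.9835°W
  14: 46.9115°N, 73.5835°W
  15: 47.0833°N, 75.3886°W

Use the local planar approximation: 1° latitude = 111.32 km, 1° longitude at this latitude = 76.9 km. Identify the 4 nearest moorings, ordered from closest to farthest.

14, 10, 8, 11

Distances from 46.8183°N, 73.6248°W:
4: √((-0.7706·111.32)² + (-1.5230·76.9)²) = √(7358.756030 + 13716.789890) = 145.1742 km
5: √((-1.2303·111.32)² + (-1.1829·76.9)²) = √(18757.218753 + 8274.633044) = 164.4137 km
6: √((-2.2863·111.32)² + (2.0524·76.9)²) = √(64775.806363 + 24910.170010) = 299.4762 km
7: √((-1.9869·111.32)² + (-0.5604·76.9)²) = √(48921.347954 + 1857.158339) = 225.3409 km
8: √((-0.9544·111.32)² + (0.9004·76.9)²) = √(11287.746738 + 4794.282845) = 126.8149 km
9: √((-1.9989·111.32)² + (1.7978·76.9)²) = √(49514.059168 + 19113.289231) = 261.9682 km
10: √((-0.2680·111.32)² + (-0.3506·76.9)²) = √(890.053236 + 726.903070) = 40.2114 km
11: √((-1.1120·111.32)² + (-0.6264·76.9)²) = √(15323.429332 + 2320.364314) = 132.8299 km
12: √((-1.5570·111.32)² + (1.4700·76.9)²) = √(30041.638821 + 12778.719849) = 206.9308 km
13: √((0.8569·111.32)² + (-1.3587·76.9)²) = √(9099.272704 + 10916.912525) = 141.4786 km
14: √((0.0932·111.32)² + (0.0413·76.9)²) = √(107.641123 + 10.086785) = 10.8502 km
15: √((0.2650·111.32)² + (-1.7638·76.9)²) = √(870.238200 + 18397.184176) = 138.8071 km
Sorted: 14 (10.8502 km) < 10 (40.2114 km) < 8 (126.8149 km) < 11 (132.8299 km) < 15 (138.8071 km) < 13 (141.4786 km) < …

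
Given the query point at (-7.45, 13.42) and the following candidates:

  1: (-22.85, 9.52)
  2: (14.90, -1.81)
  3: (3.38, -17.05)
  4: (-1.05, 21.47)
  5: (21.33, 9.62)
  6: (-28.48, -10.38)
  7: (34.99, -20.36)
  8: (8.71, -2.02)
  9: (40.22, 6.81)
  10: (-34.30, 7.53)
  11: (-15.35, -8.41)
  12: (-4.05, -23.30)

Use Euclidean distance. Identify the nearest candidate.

4

Distances from (-7.45, 13.42):
1: 15.89
2: 27.05
3: 32.34
4: 10.28
5: 29.03
6: 31.76
7: 54.24
8: 22.35
9: 48.13
10: 27.49
11: 23.22
12: 36.88
Minimum: 4 at 10.28.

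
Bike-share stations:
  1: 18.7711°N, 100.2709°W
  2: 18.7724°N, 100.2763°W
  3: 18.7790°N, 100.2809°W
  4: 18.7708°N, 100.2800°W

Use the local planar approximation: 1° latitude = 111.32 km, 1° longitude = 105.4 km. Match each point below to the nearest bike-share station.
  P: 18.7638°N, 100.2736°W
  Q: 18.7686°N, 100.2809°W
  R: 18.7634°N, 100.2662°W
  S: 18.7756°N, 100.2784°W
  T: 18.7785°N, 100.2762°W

P at 18.7638°N, 100.2736°W:
  1: √((0.0073·111.32)² + (0.0027·105.4)²) = √(0.660377 + 0.080986) = 0.8610 km
  2: √((0.0086·111.32)² + (-0.0027·105.4)²) = √(0.916523 + 0.080986) = 0.9988 km
  3: √((0.0152·111.32)² + (-0.0073·105.4)²) = √(2.863081 + 0.592007) = 1.8588 km
  4: √((0.0070·111.32)² + (-0.0064·105.4)²) = √(0.607215 + 0.455031) = 1.0307 km
  → nearest: 1 (0.8610 km)
Q at 18.7686°N, 100.2809°W:
  1: √((0.0025·111.32)² + (0.0100·105.4)²) = √(0.077451 + 1.110916) = 1.0901 km
  2: √((0.0038·111.32)² + (0.0046·105.4)²) = √(0.178943 + 0.235070) = 0.6434 km
  3: √((0.0104·111.32)² + (0.0000·105.4)²) = √(1.340334 + 0.000000) = 1.1577 km
  4: √((0.0022·111.32)² + (0.0009·105.4)²) = √(0.059978 + 0.008998) = 0.2626 km
  → nearest: 4 (0.2626 km)
R at 18.7634°N, 100.2662°W:
  1: √((0.0077·111.32)² + (-0.0047·105.4)²) = √(0.734730 + 0.245401) = 0.9900 km
  2: √((0.0090·111.32)² + (-0.0101·105.4)²) = √(1.003764 + 1.133245) = 1.4619 km
  3: √((0.0156·111.32)² + (-0.0147·105.4)²) = √(3.015752 + 2.400578) = 2.3273 km
  4: √((0.0074·111.32)² + (-0.0138·105.4)²) = √(0.678594 + 2.115628) = 1.6716 km
  → nearest: 1 (0.9900 km)
S at 18.7756°N, 100.2784°W:
  1: √((-0.0045·111.32)² + (0.0075·105.4)²) = √(0.250941 + 0.624890) = 0.9359 km
  2: √((-0.0032·111.32)² + (0.0021·105.4)²) = √(0.126896 + 0.048991) = 0.4194 km
  3: √((0.0034·111.32)² + (-0.0025·105.4)²) = √(0.143253 + 0.069432) = 0.4612 km
  4: √((-0.0048·111.32)² + (-0.0016·105.4)²) = √(0.285515 + 0.028439) = 0.5603 km
  → nearest: 2 (0.4194 km)
T at 18.7785°N, 100.2762°W:
  1: √((-0.0074·111.32)² + (0.0053·105.4)²) = √(0.678594 + 0.312056) = 0.9953 km
  2: √((-0.0061·111.32)² + (-0.0001·105.4)²) = √(0.461112 + 0.000111) = 0.6791 km
  3: √((0.0005·111.32)² + (-0.0047·105.4)²) = √(0.003098 + 0.245401) = 0.4985 km
  4: √((-0.0077·111.32)² + (-0.0038·105.4)²) = √(0.734730 + 0.160416) = 0.9461 km
  → nearest: 3 (0.4985 km)

P→1; Q→4; R→1; S→2; T→3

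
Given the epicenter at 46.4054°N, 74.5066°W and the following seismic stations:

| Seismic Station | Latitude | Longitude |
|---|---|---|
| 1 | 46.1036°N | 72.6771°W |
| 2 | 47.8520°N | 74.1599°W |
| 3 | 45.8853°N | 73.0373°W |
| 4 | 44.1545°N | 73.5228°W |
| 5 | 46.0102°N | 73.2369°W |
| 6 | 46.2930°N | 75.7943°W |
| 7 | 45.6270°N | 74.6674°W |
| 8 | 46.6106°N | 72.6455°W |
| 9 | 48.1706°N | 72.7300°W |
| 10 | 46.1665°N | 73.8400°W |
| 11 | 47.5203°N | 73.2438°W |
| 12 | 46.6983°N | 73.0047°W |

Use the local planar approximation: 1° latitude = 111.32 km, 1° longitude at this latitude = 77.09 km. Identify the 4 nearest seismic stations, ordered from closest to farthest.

Distances from 46.4054°N, 74.5066°W:
1: √((-0.3018·111.32)² + (1.8295·77.09)²) = √(1128.716480 + 19891.197017) = 144.9825 km
2: √((1.4466·111.32)² + (0.3467·77.09)²) = √(25932.436125 + 714.338035) = 163.2384 km
3: √((-0.5201·111.32)² + (1.4693·77.09)²) = √(3352.124212 + 12829.716167) = 127.2079 km
4: √((-2.2509·111.32)² + (0.9838·77.09)²) = √(62785.419114 + 5751.878820) = 261.7963 km
5: √((-0.3952·111.32)² + (1.2697·77.09)²) = √(1935.442472 + 9580.724028) = 107.3134 km
6: √((-0.1124·111.32)² + (-1.2877·77.09)²) = √(156.559353 + 9854.293264) = 100.0542 km
7: √((-0.7784·111.32)² + (-0.1608·77.09)²) = √(7508.480373 + 153.662601) = 87.5337 km
8: √((0.2052·111.32)² + (1.8611·77.09)²) = √(521.796436 + 20584.271886) = 145.2793 km
9: √((1.7652·111.32)² + (1.7766·77.09)²) = √(38613.061156 + 18757.519512) = 239.5216 km
10: √((-0.2389·111.32)² + (0.6666·77.09)²) = √(707.259346 + 2640.746483) = 57.8620 km
11: √((1.1149·111.32)² + (1.2628·77.09)²) = √(15403.457911 + 9476.876865) = 157.7350 km
12: √((0.2929·111.32)² + (1.5019·77.09)²) = √(1063.126977 + 13405.349027) = 120.2850 km
Sorted: 10 (57.8620 km) < 7 (87.5337 km) < 6 (100.0542 km) < 5 (107.3134 km) < 12 (120.2850 km) < 3 (127.2079 km) < …

10, 7, 6, 5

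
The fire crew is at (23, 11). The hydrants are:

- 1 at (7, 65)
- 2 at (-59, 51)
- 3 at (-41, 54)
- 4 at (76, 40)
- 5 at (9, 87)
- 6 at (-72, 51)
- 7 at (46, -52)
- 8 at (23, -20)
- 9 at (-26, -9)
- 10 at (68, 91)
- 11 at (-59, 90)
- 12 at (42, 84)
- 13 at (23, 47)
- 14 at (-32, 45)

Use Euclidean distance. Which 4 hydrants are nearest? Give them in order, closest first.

Distances from (23, 11):
1: 56.3
2: 91.2
3: 77.1
4: 60.4
5: 77.3
6: 103.1
7: 67.1
8: 31.0
9: 52.9
10: 91.8
11: 113.9
12: 75.4
13: 36.0
14: 64.7
Sorted: 8 (31.0) < 13 (36.0) < 9 (52.9) < 1 (56.3) < 4 (60.4) < 14 (64.7) < …

8, 13, 9, 1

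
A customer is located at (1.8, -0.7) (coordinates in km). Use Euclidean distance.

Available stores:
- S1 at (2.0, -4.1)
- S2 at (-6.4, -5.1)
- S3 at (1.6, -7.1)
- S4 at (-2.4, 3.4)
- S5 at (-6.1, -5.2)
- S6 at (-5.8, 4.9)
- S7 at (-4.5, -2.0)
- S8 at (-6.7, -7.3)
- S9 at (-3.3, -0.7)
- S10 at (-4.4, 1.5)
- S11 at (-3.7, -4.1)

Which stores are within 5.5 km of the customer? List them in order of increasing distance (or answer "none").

Distances from (1.8, -0.7):
S1: √((0.2)² + (-3.4)²) = √(0.0400 + 11.5600) = 3.41 km
S2: √((-8.2)² + (-4.4)²) = √(67.2400 + 19.3600) = 9.31 km
S3: √((-0.2)² + (-6.4)²) = √(0.0400 + 40.9600) = 6.40 km
S4: √((-4.2)² + (4.1)²) = √(17.6400 + 16.8100) = 5.87 km
S5: √((-7.9)² + (-4.5)²) = √(62.4100 + 20.2500) = 9.09 km
S6: √((-7.6)² + (5.6)²) = √(57.7600 + 31.3600) = 9.44 km
S7: √((-6.3)² + (-1.3)²) = √(39.6900 + 1.6900) = 6.43 km
S8: √((-8.5)² + (-6.6)²) = √(72.2500 + 43.5600) = 10.76 km
S9: √((-5.1)² + (0.0)²) = √(26.0100 + 0.0000) = 5.10 km
S10: √((-6.2)² + (2.2)²) = √(38.4400 + 4.8400) = 6.58 km
S11: √((-5.5)² + (-3.4)²) = √(30.2500 + 11.5600) = 6.47 km
Threshold 5.5 km: S1 (3.41 km), S9 (5.10 km) are within range.

S1, S9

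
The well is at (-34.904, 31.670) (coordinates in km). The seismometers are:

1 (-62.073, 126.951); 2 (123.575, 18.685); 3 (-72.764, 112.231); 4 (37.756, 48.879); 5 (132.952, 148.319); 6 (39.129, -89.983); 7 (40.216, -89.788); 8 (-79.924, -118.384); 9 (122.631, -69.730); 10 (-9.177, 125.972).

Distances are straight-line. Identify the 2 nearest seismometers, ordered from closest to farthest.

Distances from (-34.904, 31.670):
1: √((-27.169)² + (95.281)²) = √(738.15456 + 9078.46896) = 99.079 km
2: √((158.479)² + (-12.985)²) = √(25115.59344 + 168.61023) = 159.010 km
3: √((-37.860)² + (80.561)²) = √(1433.37960 + 6490.07472) = 89.014 km
4: √((72.660)² + (17.209)²) = √(5279.47560 + 296.14968) = 74.670 km
5: √((167.856)² + (116.649)²) = √(28175.63674 + 13606.98920) = 204.408 km
6: √((74.033)² + (-121.653)²) = √(5480.88509 + 14799.45241) = 142.409 km
7: √((75.120)² + (-121.458)²) = √(5643.01440 + 14752.04576) = 142.811 km
8: √((-45.020)² + (-150.054)²) = √(2026.80040 + 22516.20292) = 156.662 km
9: √((157.535)² + (-101.400)²) = √(24817.27622 + 10281.96000) = 187.348 km
10: √((25.727)² + (94.302)²) = √(661.87853 + 8892.86720) = 97.748 km
Sorted: 4 (74.670 km) < 3 (89.014 km) < 10 (97.748 km) < 1 (99.079 km) < …

4, 3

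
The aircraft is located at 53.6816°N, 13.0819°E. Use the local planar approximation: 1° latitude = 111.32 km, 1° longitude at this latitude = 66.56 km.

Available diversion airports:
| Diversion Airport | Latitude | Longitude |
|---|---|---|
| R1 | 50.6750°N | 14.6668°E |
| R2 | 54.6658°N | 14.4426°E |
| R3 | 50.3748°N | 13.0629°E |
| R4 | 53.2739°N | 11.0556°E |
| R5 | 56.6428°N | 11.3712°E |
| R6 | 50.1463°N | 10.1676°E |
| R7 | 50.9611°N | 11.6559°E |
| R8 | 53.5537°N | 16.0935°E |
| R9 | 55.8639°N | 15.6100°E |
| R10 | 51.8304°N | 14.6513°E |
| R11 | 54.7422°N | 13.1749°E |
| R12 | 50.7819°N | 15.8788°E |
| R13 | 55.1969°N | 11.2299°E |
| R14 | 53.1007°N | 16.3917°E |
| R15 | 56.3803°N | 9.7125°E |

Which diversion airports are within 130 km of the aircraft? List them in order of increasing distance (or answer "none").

R11

Distances from 53.6816°N, 13.0819°E:
R1: √((-3.0066·111.32)² + (1.5849·66.56)²) = √(112020.550241 + 11128.339266) = 350.9258 km
R2: √((0.9842·111.32)² + (1.3607·66.56)²) = √(12003.644275 + 8202.597402) = 142.1487 km
R3: √((-3.3068·111.32)² + (-0.0190·66.56)²) = √(135507.163100 + 1.599314) = 368.1151 km
R4: √((-0.4077·111.32)² + (-2.0263·66.56)²) = √(2059.813111 + 18190.059323) = 142.3020 km
R5: √((2.9612·111.32)² + (-1.7107·66.56)²) = √(108663.046476 + 12965.054220) = 348.7522 km
R6: √((-3.5353·111.32)² + (-2.9143·66.56)²) = √(154881.284512 + 37626.614089) = 438.7572 km
R7: √((-2.7205·111.32)² + (-1.4260·66.56)²) = √(91715.736058 + 9008.773700) = 317.3712 km
R8: √((-0.1279·111.32)² + (3.0116·66.56)²) = √(202.715746 + 40181.042791) = 200.9571 km
R9: √((2.1823·111.32)² + (2.5281·66.56)²) = √(59016.751500 + 28314.905978) = 295.5193 km
R10: √((-1.8512·111.32)² + (1.5694·66.56)²) = √(42467.146321 + 10911.737835) = 231.0387 km
R11: √((1.0606·111.32)² + (0.0930·66.56)²) = √(13939.578467 + 38.317090) = 118.2282 km
R12: √((-2.8997·111.32)² + (2.7969·66.56)²) = √(104196.356372 + 34656.165143) = 372.6292 km
R13: √((1.5153·111.32)² + (-1.8520·66.56)²) = √(28454.020613 + 15195.275946) = 208.9241 km
R14: √((-0.5809·111.32)² + (3.3098·66.56)²) = √(4181.664138 + 48532.216893) = 229.5950 km
R15: √((2.6987·111.32)² + (-3.3694·66.56)²) = √(90251.746199 + 50295.805702) = 374.8967 km
Threshold 130 km: R11 (118.2282 km) is within range.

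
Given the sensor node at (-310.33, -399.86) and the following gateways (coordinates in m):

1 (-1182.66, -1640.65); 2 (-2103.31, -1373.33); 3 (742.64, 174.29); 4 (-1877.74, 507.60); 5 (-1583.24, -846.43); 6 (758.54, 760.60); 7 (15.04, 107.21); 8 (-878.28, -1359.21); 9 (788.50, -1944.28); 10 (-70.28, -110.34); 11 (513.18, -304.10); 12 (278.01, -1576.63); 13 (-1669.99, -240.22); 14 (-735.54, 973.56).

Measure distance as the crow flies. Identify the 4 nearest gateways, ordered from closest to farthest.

10, 7, 11, 8

Distances from (-310.33, -399.86):
1: √((-872.33)² + (-1240.79)²) = √(760959.6289 + 1539559.8241) = 1516.75 m
2: √((-1792.98)² + (-973.47)²) = √(3214777.2804 + 947643.8409) = 2040.20 m
3: √((1052.97)² + (574.15)²) = √(1108745.8209 + 329648.2225) = 1199.33 m
4: √((-1567.41)² + (907.46)²) = √(2456774.1081 + 823483.6516) = 1811.15 m
5: √((-1272.91)² + (-446.57)²) = √(1620299.8681 + 199424.7649) = 1348.97 m
6: √((1068.87)² + (1160.46)²) = √(1142483.0769 + 1346667.4116) = 1577.70 m
7: √((325.37)² + (507.07)²) = √(105865.6369 + 257119.9849) = 602.48 m
8: √((-567.95)² + (-959.35)²) = √(322567.2025 + 920352.4225) = 1114.86 m
9: √((1098.83)² + (-1544.42)²) = √(1207427.3689 + 2385233.1364) = 1895.43 m
10: √((240.05)² + (289.52)²) = √(57624.0025 + 83821.8304) = 376.09 m
11: √((823.51)² + (95.76)²) = √(678168.7201 + 9169.9776) = 829.06 m
12: √((588.34)² + (-1176.77)²) = √(346143.9556 + 1384787.6329) = 1315.65 m
13: √((-1359.66)² + (159.64)²) = √(1848675.3156 + 25484.9296) = 1369.00 m
14: √((-425.21)² + (1373.42)²) = √(180803.5441 + 1886282.4964) = 1437.74 m
Sorted: 10 (376.09 m) < 7 (602.48 m) < 11 (829.06 m) < 8 (1114.86 m) < 3 (1199.33 m) < 12 (1315.65 m) < …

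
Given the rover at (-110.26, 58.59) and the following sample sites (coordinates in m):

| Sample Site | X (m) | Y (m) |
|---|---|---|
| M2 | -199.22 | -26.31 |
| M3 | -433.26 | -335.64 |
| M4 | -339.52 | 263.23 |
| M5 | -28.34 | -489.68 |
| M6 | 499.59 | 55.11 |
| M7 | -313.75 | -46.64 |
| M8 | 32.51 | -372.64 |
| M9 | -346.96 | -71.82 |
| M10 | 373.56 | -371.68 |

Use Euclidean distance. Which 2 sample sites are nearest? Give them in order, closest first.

Distances from (-110.26, 58.59):
M2: 122.97 m
M3: 509.65 m
M4: 307.31 m
M5: 554.36 m
M6: 609.86 m
M7: 229.09 m
M8: 454.25 m
M9: 270.25 m
M10: 647.47 m
Sorted: M2 (122.97 m) < M7 (229.09 m) < M9 (270.25 m) < M4 (307.31 m) < …

M2, M7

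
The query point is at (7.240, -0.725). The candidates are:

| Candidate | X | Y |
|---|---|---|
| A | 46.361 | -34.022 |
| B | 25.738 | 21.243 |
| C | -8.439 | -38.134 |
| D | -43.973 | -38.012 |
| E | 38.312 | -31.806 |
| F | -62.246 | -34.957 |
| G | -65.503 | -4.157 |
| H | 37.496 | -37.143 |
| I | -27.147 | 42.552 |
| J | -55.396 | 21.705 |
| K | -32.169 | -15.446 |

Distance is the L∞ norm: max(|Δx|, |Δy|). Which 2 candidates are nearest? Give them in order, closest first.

B, E

Distances from (7.240, -0.725):
A: 39.121
B: 21.968
C: 37.409
D: 51.213
E: 31.081
F: 69.486
G: 72.743
H: 36.418
I: 43.277
J: 62.636
K: 39.409
Sorted: B (21.968) < E (31.081) < H (36.418) < C (37.409) < …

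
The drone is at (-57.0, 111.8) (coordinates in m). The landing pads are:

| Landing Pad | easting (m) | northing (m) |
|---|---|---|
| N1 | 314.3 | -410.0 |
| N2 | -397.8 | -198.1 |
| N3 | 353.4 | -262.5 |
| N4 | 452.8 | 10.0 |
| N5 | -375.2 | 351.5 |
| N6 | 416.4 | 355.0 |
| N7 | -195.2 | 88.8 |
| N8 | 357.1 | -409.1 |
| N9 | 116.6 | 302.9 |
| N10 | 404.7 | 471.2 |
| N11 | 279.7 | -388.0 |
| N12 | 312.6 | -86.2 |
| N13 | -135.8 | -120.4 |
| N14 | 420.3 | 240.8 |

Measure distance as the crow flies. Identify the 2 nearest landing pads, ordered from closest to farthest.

N7, N13

Distances from (-57.0, 111.8):
N1: 640.4 m
N2: 460.6 m
N3: 555.5 m
N4: 519.9 m
N5: 398.4 m
N6: 532.2 m
N7: 140.1 m
N8: 665.4 m
N9: 258.2 m
N10: 585.1 m
N11: 602.6 m
N12: 419.3 m
N13: 245.2 m
N14: 494.4 m
Sorted: N7 (140.1 m) < N13 (245.2 m) < N9 (258.2 m) < N5 (398.4 m) < …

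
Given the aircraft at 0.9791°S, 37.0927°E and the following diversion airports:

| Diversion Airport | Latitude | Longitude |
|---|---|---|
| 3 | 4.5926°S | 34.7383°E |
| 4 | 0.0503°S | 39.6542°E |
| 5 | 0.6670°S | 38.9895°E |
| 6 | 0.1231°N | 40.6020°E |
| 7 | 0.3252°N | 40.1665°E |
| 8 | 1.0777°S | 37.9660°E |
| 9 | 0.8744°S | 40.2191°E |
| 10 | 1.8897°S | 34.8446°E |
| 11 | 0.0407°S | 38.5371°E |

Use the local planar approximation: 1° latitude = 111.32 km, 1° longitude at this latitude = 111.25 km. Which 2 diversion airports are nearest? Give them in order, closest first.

Distances from 0.9791°S, 37.0927°E:
3: √((-3.6135·111.32)² + (-2.3544·111.25)²) = √(161808.940213 + 68605.753329) = 480.0153 km
4: √((0.9288·111.32)² + (2.5615·111.25)²) = √(10690.322545 + 81206.119847) = 303.1443 km
5: √((0.3121·111.32)² + (1.8968·111.25)²) = √(1207.074103 + 44529.018361) = 213.8600 km
6: √((1.1022·111.32)² + (3.5093·111.25)²) = √(15054.530251 + 152419.675293) = 409.2361 km
7: √((1.3043·111.32)² + (3.0738·111.25)²) = √(21081.493939 + 116936.812580) = 371.5082 km
8: √((-0.0986·111.32)² + (0.8733·111.25)²) = √(120.475913 + 9439.021159) = 97.7727 km
9: √((0.1047·111.32)² + (3.1264·111.25)²) = √(135.843780 + 120973.187344) = 348.0072 km
10: √((-0.9106·111.32)² + (-2.2481·111.25)²) = √(10275.469802 + 62550.572726) = 269.8630 km
11: √((0.9384·111.32)² + (1.4444·111.25)²) = √(10912.453184 + 25821.115410) = 191.6600 km
Sorted: 8 (97.7727 km) < 11 (191.6600 km) < 5 (213.8600 km) < 10 (269.8630 km) < …

8, 11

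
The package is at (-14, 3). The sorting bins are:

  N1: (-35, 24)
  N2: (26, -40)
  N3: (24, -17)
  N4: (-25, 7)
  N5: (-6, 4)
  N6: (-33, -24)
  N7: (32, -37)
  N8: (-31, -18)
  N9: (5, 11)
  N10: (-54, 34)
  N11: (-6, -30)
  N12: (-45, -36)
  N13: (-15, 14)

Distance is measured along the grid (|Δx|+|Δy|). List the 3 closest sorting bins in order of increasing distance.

N5, N13, N4

Distances from (-14, 3):
N1: |-21| + |21| = 21 + 21 = 42
N2: |40| + |-43| = 40 + 43 = 83
N3: |38| + |-20| = 38 + 20 = 58
N4: |-11| + |4| = 11 + 4 = 15
N5: |8| + |1| = 8 + 1 = 9
N6: |-19| + |-27| = 19 + 27 = 46
N7: |46| + |-40| = 46 + 40 = 86
N8: |-17| + |-21| = 17 + 21 = 38
N9: |19| + |8| = 19 + 8 = 27
N10: |-40| + |31| = 40 + 31 = 71
N11: |8| + |-33| = 8 + 33 = 41
N12: |-31| + |-39| = 31 + 39 = 70
N13: |-1| + |11| = 1 + 11 = 12
Sorted: N5 (9) < N13 (12) < N4 (15) < N9 (27) < N8 (38) < …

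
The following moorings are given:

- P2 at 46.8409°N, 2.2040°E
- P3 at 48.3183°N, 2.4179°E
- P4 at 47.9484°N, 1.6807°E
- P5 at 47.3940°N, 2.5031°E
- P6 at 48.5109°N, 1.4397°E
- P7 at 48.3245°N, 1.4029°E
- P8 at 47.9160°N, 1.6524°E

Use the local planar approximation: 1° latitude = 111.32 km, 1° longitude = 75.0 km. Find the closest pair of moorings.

P4 and P8

Pairwise distances:
P4–P8: √((-0.0324·111.32)² + (-0.0283·75.0)²) = √(13.008775 + 4.505006) = 4.1849 km
P6–P7: √((-0.1864·111.32)² + (-0.0368·75.0)²) = √(430.564492 + 7.617600) = 20.9328 km
P4–P7: √((0.3761·111.32)² + (-0.2778·75.0)²) = √(1752.883537 + 434.097225) = 46.7652 km
P7–P8: √((-0.4085·111.32)² + (0.2495·75.0)²) = √(2067.904685 + 350.157656) = 49.1738 km
P4–P6: √((0.5625·111.32)² + (-0.2410·75.0)²) = √(3920.951306 + 326.705625) = 65.1741 km
P2–P5: √((0.5531·111.32)² + (0.2991·75.0)²) = √(3790.999370 + 503.217056) = 65.5303 km
P6–P8: √((-0.5949·111.32)² + (0.2127·75.0)²) = √(4385.653672 + 254.482256) = 68.1185 km
P3–P4: √((-0.3699·111.32)² + (-0.7372·75.0)²) = √(1695.567400 + 3056.984100) = 68.9388 km
P3–P8: √((-0.4023·111.32)² + (-0.7655·75.0)²) = √(2005.609880 + 3296.195156) = 72.8135 km
P3–P7: √((0.0062·111.32)² + (-1.0150·75.0)²) = √(0.476354 + 5795.015625) = 76.1281 km
P3–P6: √((0.1926·111.32)² + (-0.9782·75.0)²) = √(459.683548 + 5382.423225) = 76.4337 km
P5–P8: √((0.5220·111.32)² + (-0.8507·75.0)²) = √(3376.660530 + 4070.759006) = 86.2984 km
P4–P5: √((-0.5544·111.32)² + (0.8224·75.0)²) = √(3808.840957 + 3804.422400) = 87.2540 km
P3–P5: √((-0.9243·111.32)² + (0.0852·75.0)²) = √(10586.985089 + 40.832100) = 103.0913 km
P2–P8: √((1.0751·111.32)² + (-0.5516·75.0)²) = √(14323.333996 + 1711.476900) = 126.6286 km
P2–P4: √((1.1075·111.32)² + (-0.5233·75.0)²) = √(15199.659712 + 1540.366256) = 129.3833 km
P5–P7: √((0.9305·111.32)² + (-1.1002·75.0)²) = √(10729.491752 + 6808.725225) = 132.4319 km
P5–P6: √((1.1169·111.32)² + (-1.0634·75.0)²) = √(15458.771478 + 6360.860025) = 147.7147 km
P2–P3: √((1.4774·111.32)² + (0.2139·75.0)²) = √(27048.462556 + 257.361806) = 165.2447 km
P2–P7: √((1.4836·111.32)² + (-0.8011·75.0)²) = √(27275.959985 + 3609.906806) = 175.7438 km
P2–P6: √((1.6700·111.32)² + (-0.7643·75.0)²) = √(34560.445939 + 3285.869006) = 194.5413 km
Closest pair: P4–P8 at 4.1849 km.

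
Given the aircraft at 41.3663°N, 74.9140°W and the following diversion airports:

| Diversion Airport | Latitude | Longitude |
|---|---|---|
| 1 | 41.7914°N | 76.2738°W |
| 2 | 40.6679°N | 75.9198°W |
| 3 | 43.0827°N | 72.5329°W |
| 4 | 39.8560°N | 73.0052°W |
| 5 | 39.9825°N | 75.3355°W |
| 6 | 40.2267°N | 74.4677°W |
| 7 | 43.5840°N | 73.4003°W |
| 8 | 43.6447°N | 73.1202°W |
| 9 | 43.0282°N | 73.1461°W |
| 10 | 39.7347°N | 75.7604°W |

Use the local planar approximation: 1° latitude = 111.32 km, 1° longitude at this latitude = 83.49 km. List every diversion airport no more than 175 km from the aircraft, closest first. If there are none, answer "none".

Distances from 41.3663°N, 74.9140°W:
1: √((0.4251·111.32)² + (-1.3598·83.49)²) = √(2239.384177 + 12888.993236) = 122.9975 km
2: √((-0.6984·111.32)² + (-1.0058·83.49)²) = √(6044.423101 + 7051.673319) = 114.4382 km
3: √((1.7164·111.32)² + (2.3811·83.49)²) = √(36507.610387 + 39520.660310) = 275.7322 km
4: √((-1.5103·111.32)² + (1.9088·83.49)²) = √(28266.552283 + 25397.430161) = 231.6549 km
5: √((-1.3838·111.32)² + (-0.4215·83.49)²) = √(23729.743719 + 1238.408944) = 158.0131 km
6: √((-1.1396·111.32)² + (0.4463·83.49)²) = √(16093.528612 + 1388.425866) = 132.2193 km
7: √((2.2177·111.32)² + (1.5137·83.49)²) = √(60946.951600 + 15971.604375) = 277.3419 km
8: √((2.2784·111.32)² + (1.7938·83.49)²) = √(64328.931705 + 22429.364125) = 294.5476 km
9: √((1.6619·111.32)² + (1.7679·83.49)²) = √(34226.001967 + 21786.341843) = 236.6693 km
10: √((-1.6316·111.32)² + (-0.8464·83.49)²) = √(32989.352281 + 4993.674511) = 194.8923 km
Threshold 175 km: 2 (114.4382 km), 1 (122.9975 km), 6 (132.2193 km), 5 (158.0131 km) are within range.

2, 1, 6, 5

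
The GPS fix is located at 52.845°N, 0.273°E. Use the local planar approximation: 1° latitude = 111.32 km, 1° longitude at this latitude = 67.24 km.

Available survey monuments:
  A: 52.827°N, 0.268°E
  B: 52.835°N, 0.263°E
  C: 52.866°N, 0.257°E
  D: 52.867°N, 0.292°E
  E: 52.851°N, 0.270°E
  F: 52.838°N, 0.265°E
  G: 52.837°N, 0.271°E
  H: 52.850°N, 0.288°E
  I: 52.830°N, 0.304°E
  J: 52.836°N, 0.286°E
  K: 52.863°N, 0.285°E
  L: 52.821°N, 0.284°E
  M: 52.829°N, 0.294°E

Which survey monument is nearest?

E

Distances from 52.845°N, 0.273°E:
A: 2.032 km
B: 1.301 km
C: 2.573 km
D: 2.762 km
E: 0.698 km
F: 0.947 km
G: 0.901 km
H: 1.152 km
I: 2.671 km
J: 1.330 km
K: 2.160 km
L: 2.772 km
M: 2.273 km
Minimum: E at 0.698 km.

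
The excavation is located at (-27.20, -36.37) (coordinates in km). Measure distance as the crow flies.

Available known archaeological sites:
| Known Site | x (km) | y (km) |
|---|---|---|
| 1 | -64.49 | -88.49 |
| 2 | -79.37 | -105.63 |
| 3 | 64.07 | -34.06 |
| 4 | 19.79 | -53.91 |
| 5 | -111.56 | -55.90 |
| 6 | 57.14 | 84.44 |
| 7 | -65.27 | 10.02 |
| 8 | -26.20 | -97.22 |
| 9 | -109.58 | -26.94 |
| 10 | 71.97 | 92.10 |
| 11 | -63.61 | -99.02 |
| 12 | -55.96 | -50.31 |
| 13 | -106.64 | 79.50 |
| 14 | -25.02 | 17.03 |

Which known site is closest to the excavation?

12

Distances from (-27.20, -36.37):
1: 64.09 km
2: 86.71 km
3: 91.30 km
4: 50.16 km
5: 86.59 km
6: 147.34 km
7: 60.01 km
8: 60.86 km
9: 82.92 km
10: 162.29 km
11: 72.46 km
12: 31.96 km
13: 140.49 km
14: 53.44 km
Minimum: 12 at 31.96 km.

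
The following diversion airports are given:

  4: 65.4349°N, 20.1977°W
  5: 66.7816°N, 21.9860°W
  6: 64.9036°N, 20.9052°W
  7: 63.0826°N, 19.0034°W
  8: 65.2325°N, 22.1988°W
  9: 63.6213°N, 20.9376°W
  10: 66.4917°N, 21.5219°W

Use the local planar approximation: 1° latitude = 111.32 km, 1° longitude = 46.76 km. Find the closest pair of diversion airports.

5 and 10

Pairwise distances:
5–10: 38.8897 km
4–6: 67.7681 km
6–8: 70.7065 km
4–8: 96.2459 km
7–9: 108.5179 km
4–10: 132.9432 km
6–9: 142.7537 km
8–10: 143.7033 km
4–5: 171.6591 km
5–8: 172.7327 km
6–10: 179.1237 km
8–9: 188.8054 km
4–9: 204.8330 km
5–6: 215.0808 km
6–7: 221.3619 km
4–7: 267.7468 km
7–8: 282.1396 km
9–10: 320.6989 km
5–9: 355.2038 km
7–10: 397.3533 km
5–7: 434.7501 km
Closest pair: 5–10 at 38.8897 km.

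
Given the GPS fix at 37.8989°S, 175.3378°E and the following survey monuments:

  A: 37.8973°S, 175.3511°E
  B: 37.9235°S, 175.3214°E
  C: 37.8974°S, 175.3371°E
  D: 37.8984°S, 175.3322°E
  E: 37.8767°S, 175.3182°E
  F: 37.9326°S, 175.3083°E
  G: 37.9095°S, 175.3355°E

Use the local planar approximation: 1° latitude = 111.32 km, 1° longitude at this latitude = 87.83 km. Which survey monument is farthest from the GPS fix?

F

Distances from 37.8989°S, 175.3378°E:
A: √((0.0016·111.32)² + (0.0133·87.83)²) = √(0.031724 + 1.364549) = 1.1816 km
B: √((-0.0246·111.32)² + (-0.0164·87.83)²) = √(7.499229 + 2.074787) = 3.0942 km
C: √((0.0015·111.32)² + (-0.0007·87.83)²) = √(0.027882 + 0.003780) = 0.1779 km
D: √((0.0005·111.32)² + (-0.0056·87.83)²) = √(0.003098 + 0.241914) = 0.4950 km
E: √((0.0222·111.32)² + (-0.0196·87.83)²) = √(6.107343 + 2.963452) = 3.0118 km
F: √((-0.0337·111.32)² + (-0.0295·87.83)²) = √(14.073632 + 6.713203) = 4.5593 km
G: √((-0.0106·111.32)² + (-0.0023·87.83)²) = √(1.392381 + 0.040808) = 1.1972 km
Maximum: F at 4.5593 km.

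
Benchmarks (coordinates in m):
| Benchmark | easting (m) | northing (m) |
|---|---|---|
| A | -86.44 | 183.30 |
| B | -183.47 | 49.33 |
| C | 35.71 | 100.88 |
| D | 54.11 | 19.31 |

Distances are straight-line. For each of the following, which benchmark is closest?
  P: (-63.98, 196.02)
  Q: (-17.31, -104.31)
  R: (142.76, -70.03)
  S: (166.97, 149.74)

P at (-63.98, 196.02):
  A: √((-22.46)² + (-12.72)²) = √(504.4516 + 161.7984) = 25.81 m
  B: √((-119.49)² + (-146.69)²) = √(14277.8601 + 21517.9561) = 189.20 m
  C: √((99.69)² + (-95.14)²) = √(9938.0961 + 9051.6196) = 137.80 m
  D: √((118.09)² + (-176.71)²) = √(13945.2481 + 31226.4241) = 212.54 m
  → nearest: A (25.81 m)
Q at (-17.31, -104.31):
  A: √((-69.13)² + (287.61)²) = √(4778.9569 + 82719.5121) = 295.80 m
  B: √((-166.16)² + (153.64)²) = √(27609.1456 + 23605.2496) = 226.31 m
  C: √((53.02)² + (205.19)²) = √(2811.1204 + 42102.9361) = 211.93 m
  D: √((71.42)² + (123.62)²) = √(5100.8164 + 15281.9044) = 142.77 m
  → nearest: D (142.77 m)
R at (142.76, -70.03):
  A: √((-229.20)² + (253.33)²) = √(52532.6400 + 64176.0889) = 341.63 m
  B: √((-326.23)² + (119.36)²) = √(106426.0129 + 14246.8096) = 347.38 m
  C: √((-107.05)² + (170.91)²) = √(11459.7025 + 29210.2281) = 201.67 m
  D: √((-88.65)² + (89.34)²) = √(7858.8225 + 7981.6356) = 125.86 m
  → nearest: D (125.86 m)
S at (166.97, 149.74):
  A: √((-253.41)² + (33.56)²) = √(64216.6281 + 1126.2736) = 255.62 m
  B: √((-350.44)² + (-100.41)²) = √(122808.1936 + 10082.1681) = 364.54 m
  C: √((-131.26)² + (-48.86)²) = √(17229.1876 + 2387.2996) = 140.06 m
  D: √((-112.86)² + (-130.43)²) = √(12737.3796 + 17011.9849) = 172.48 m
  → nearest: C (140.06 m)

P→A; Q→D; R→D; S→C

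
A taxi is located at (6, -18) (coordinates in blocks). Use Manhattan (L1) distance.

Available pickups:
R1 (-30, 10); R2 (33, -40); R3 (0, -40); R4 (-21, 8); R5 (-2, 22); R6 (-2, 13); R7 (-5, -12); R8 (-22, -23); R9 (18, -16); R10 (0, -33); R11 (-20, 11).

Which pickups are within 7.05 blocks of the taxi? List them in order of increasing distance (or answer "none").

none

Distances from (6, -18):
R1: |-36| + |28| = 36 + 28 = 64 blocks
R2: |27| + |-22| = 27 + 22 = 49 blocks
R3: |-6| + |-22| = 6 + 22 = 28 blocks
R4: |-27| + |26| = 27 + 26 = 53 blocks
R5: |-8| + |40| = 8 + 40 = 48 blocks
R6: |-8| + |31| = 8 + 31 = 39 blocks
R7: |-11| + |6| = 11 + 6 = 17 blocks
R8: |-28| + |-5| = 28 + 5 = 33 blocks
R9: |12| + |2| = 12 + 2 = 14 blocks
R10: |-6| + |-15| = 6 + 15 = 21 blocks
R11: |-26| + |29| = 26 + 29 = 55 blocks
Threshold 7.05 blocks: none within range.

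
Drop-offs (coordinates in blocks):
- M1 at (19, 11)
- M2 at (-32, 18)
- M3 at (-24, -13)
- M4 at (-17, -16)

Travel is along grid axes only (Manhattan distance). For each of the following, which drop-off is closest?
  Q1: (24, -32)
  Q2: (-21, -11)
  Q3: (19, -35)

Q1 at (24, -32):
  M1: |-5| + |43| = 5 + 43 = 48 blocks
  M2: |-56| + |50| = 56 + 50 = 106 blocks
  M3: |-48| + |19| = 48 + 19 = 67 blocks
  M4: |-41| + |16| = 41 + 16 = 57 blocks
  → nearest: M1 (48 blocks)
Q2 at (-21, -11):
  M1: |40| + |22| = 40 + 22 = 62 blocks
  M2: |-11| + |29| = 11 + 29 = 40 blocks
  M3: |-3| + |-2| = 3 + 2 = 5 blocks
  M4: |4| + |-5| = 4 + 5 = 9 blocks
  → nearest: M3 (5 blocks)
Q3 at (19, -35):
  M1: |0| + |46| = 0 + 46 = 46 blocks
  M2: |-51| + |53| = 51 + 53 = 104 blocks
  M3: |-43| + |22| = 43 + 22 = 65 blocks
  M4: |-36| + |19| = 36 + 19 = 55 blocks
  → nearest: M1 (46 blocks)

Q1→M1; Q2→M3; Q3→M1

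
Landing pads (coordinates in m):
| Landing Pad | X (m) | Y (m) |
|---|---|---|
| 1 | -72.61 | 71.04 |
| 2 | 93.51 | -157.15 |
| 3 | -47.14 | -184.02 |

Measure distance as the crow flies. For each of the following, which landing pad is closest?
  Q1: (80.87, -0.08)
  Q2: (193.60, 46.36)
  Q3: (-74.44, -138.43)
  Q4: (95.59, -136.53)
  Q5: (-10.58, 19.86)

Q1 at (80.87, -0.08):
  1: √((-153.48)² + (71.12)²) = √(23556.1104 + 5058.0544) = 169.16 m
  2: √((12.64)² + (-157.07)²) = √(159.7696 + 24670.9849) = 157.58 m
  3: √((-128.01)² + (-183.94)²) = √(16386.5601 + 33833.9236) = 224.10 m
  → nearest: 2 (157.58 m)
Q2 at (193.60, 46.36):
  1: √((-266.21)² + (24.68)²) = √(70867.7641 + 609.1024) = 267.35 m
  2: √((-100.09)² + (-203.51)²) = √(10018.0081 + 41416.3201) = 226.79 m
  3: √((-240.74)² + (-230.38)²) = √(57955.7476 + 53074.9444) = 333.21 m
  → nearest: 2 (226.79 m)
Q3 at (-74.44, -138.43):
  1: √((1.83)² + (209.47)²) = √(3.3489 + 43877.6809) = 209.48 m
  2: √((167.95)² + (-18.72)²) = √(28207.2025 + 350.4384) = 168.99 m
  3: √((27.30)² + (-45.59)²) = √(745.2900 + 2078.4481) = 53.14 m
  → nearest: 3 (53.14 m)
Q4 at (95.59, -136.53):
  1: √((-168.20)² + (207.57)²) = √(28291.2400 + 43085.3049) = 267.16 m
  2: √((-2.08)² + (-20.62)²) = √(4.3264 + 425.1844) = 20.72 m
  3: √((-142.73)² + (-47.49)²) = √(20371.8529 + 2255.3001) = 150.42 m
  → nearest: 2 (20.72 m)
Q5 at (-10.58, 19.86):
  1: √((-62.03)² + (51.18)²) = √(3847.7209 + 2619.3924) = 80.42 m
  2: √((104.09)² + (-177.01)²) = √(10834.7281 + 31332.5401) = 205.35 m
  3: √((-36.56)² + (-203.88)²) = √(1336.6336 + 41567.0544) = 207.13 m
  → nearest: 1 (80.42 m)

Q1→2; Q2→2; Q3→3; Q4→2; Q5→1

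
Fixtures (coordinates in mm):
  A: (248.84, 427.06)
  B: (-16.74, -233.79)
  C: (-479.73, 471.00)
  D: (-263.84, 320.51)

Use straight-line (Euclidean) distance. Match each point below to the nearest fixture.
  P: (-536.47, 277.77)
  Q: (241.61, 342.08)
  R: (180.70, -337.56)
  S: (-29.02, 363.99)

P at (-536.47, 277.77):
  A: √((785.31)² + (149.29)²) = √(616711.7961 + 22287.5041) = 799.37 mm
  B: √((519.73)² + (-511.56)²) = √(270119.2729 + 261693.6336) = 729.26 mm
  C: √((56.74)² + (193.23)²) = √(3219.4276 + 37337.8329) = 201.39 mm
  D: √((272.63)² + (42.74)²) = √(74327.1169 + 1826.7076) = 275.96 mm
  → nearest: C (201.39 mm)
Q at (241.61, 342.08):
  A: √((7.23)² + (84.98)²) = √(52.2729 + 7221.6004) = 85.29 mm
  B: √((-258.35)² + (-575.87)²) = √(66744.7225 + 331626.2569) = 631.17 mm
  C: √((-721.34)² + (128.92)²) = √(520331.3956 + 16620.3664) = 732.77 mm
  D: √((-505.45)² + (-21.57)²) = √(255479.7025 + 465.2649) = 505.91 mm
  → nearest: A (85.29 mm)
R at (180.70, -337.56):
  A: √((68.14)² + (764.62)²) = √(4643.0596 + 584643.7444) = 767.65 mm
  B: √((-197.44)² + (103.77)²) = √(38982.5536 + 10768.2129) = 223.05 mm
  C: √((-660.43)² + (808.56)²) = √(436167.7849 + 653769.2736) = 1044.00 mm
  D: √((-444.54)² + (658.07)²) = √(197615.8116 + 433056.1249) = 794.15 mm
  → nearest: B (223.05 mm)
S at (-29.02, 363.99):
  A: √((277.86)² + (63.07)²) = √(77206.1796 + 3977.8249) = 284.93 mm
  B: √((12.28)² + (-597.78)²) = √(150.7984 + 357340.9284) = 597.91 mm
  C: √((-450.71)² + (107.01)²) = √(203139.5041 + 11451.1401) = 463.24 mm
  D: √((-234.82)² + (-43.48)²) = √(55140.4324 + 1890.5104) = 238.81 mm
  → nearest: D (238.81 mm)

P→C; Q→A; R→B; S→D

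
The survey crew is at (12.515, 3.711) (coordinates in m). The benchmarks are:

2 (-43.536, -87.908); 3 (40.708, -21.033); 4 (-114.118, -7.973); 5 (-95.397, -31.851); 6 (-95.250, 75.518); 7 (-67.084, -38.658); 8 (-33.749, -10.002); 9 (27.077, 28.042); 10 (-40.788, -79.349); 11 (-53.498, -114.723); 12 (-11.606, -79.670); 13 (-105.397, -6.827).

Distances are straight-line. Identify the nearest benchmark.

9

Distances from (12.515, 3.711):
2: 107.405 m
3: 37.511 m
4: 127.171 m
5: 113.621 m
6: 129.497 m
7: 90.173 m
8: 48.254 m
9: 28.356 m
10: 98.692 m
11: 135.589 m
12: 86.800 m
13: 118.382 m
Minimum: 9 at 28.356 m.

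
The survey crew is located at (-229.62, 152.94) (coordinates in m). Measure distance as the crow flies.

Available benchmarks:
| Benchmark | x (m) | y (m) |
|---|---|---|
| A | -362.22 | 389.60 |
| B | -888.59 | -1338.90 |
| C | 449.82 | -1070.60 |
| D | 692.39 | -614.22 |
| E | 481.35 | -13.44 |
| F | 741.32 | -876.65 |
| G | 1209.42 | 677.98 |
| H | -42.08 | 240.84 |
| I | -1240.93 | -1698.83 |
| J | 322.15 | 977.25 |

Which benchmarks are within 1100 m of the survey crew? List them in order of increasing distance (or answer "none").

Distances from (-229.62, 152.94):
A: √((-132.60)² + (236.66)²) = √(17582.7600 + 56007.9556) = 271.28 m
B: √((-658.97)² + (-1491.84)²) = √(434241.4609 + 2225586.5856) = 1630.90 m
C: √((679.44)² + (-1223.54)²) = √(461638.7136 + 1497050.1316) = 1399.53 m
D: √((922.01)² + (-767.16)²) = √(850102.4401 + 588534.4656) = 1199.43 m
E: √((710.97)² + (-166.38)²) = √(505478.3409 + 27682.3044) = 730.18 m
F: √((970.94)² + (-1029.59)²) = √(942724.4836 + 1060055.5681) = 1415.20 m
G: √((1439.04)² + (525.04)²) = √(2070836.1216 + 275667.0016) = 1531.83 m
H: √((187.54)² + (87.90)²) = √(35171.2516 + 7726.4100) = 207.12 m
I: √((-1011.31)² + (-1851.77)²) = √(1022747.9161 + 3429052.1329) = 2109.93 m
J: √((551.77)² + (824.31)²) = √(304450.1329 + 679486.9761) = 991.94 m
Threshold 1100 m: H (207.12 m), A (271.28 m), E (730.18 m), J (991.94 m) are within range.

H, A, E, J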